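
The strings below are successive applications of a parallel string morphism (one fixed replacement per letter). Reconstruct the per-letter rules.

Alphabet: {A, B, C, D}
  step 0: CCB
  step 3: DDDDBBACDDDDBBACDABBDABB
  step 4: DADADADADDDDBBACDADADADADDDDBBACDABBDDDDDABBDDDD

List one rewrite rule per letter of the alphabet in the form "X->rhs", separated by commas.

A->BB, B->DD, C->AC, D->DA

  step 3 ⇒ step 4: DDDDBBACDDDDBBACDABBDABB ⇒ DA·DA·DA·DA·DD·DD·BB·AC·DA·DA·DA·DA·DD·DD·BB·AC·DA·BB·DD·DD·DA·BB·DD·DD
    A ↦ BB
    B ↦ DD
    C ↦ AC
    D ↦ DA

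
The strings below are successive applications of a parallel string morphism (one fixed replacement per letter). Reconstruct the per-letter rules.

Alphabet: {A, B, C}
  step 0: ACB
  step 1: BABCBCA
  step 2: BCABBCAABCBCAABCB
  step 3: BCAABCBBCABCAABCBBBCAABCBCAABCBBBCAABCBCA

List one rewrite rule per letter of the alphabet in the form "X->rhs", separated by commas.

A->B, B->BCA, C->ABC

  step 2 ⇒ step 3: BCABBCAABCBCAABCB ⇒ BCA·ABC·B·BCA·BCA·ABC·B·B·BCA·ABC·BCA·ABC·B·B·BCA·ABC·BCA
    A ↦ B
    B ↦ BCA
    C ↦ ABC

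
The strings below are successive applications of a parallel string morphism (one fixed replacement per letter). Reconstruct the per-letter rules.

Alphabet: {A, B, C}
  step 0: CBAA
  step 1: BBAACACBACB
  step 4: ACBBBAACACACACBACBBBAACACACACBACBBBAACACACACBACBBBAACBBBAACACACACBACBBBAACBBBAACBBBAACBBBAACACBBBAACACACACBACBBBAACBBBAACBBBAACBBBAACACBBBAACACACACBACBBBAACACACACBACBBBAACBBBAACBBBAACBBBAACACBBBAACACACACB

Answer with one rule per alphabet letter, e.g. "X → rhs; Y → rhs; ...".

  step 0 ⇒ step 1: CBAA ⇒ BBA·AC·ACB·ACB
    A ↦ ACB
    B ↦ AC
    C ↦ BBA

A->ACB, B->AC, C->BBA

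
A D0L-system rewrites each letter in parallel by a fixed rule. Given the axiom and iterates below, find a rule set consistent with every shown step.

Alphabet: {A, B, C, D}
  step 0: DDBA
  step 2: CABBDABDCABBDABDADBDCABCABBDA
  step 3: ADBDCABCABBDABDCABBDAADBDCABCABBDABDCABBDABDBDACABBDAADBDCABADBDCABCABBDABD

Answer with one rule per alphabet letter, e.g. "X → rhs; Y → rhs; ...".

  step 2 ⇒ step 3: CABBDABDCABBDABDADBDCABCABBDA ⇒ AD·BD·CAB·CAB·BDA·BD·CAB·BDA·AD·BD·CAB·CAB·BDA·BD·CAB·BDA·BD·BDA·CAB·BDA·AD·BD·CAB·AD·BD·CAB·CAB·BDA·BD
    A ↦ BD
    B ↦ CAB
    C ↦ AD
    D ↦ BDA

A->BD, B->CAB, C->AD, D->BDA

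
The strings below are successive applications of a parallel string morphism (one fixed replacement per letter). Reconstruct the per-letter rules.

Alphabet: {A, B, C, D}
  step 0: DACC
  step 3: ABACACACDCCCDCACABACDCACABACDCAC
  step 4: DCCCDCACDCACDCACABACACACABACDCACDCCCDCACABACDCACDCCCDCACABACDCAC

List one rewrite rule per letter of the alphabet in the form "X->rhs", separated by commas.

A->DC, B->CC, C->AC, D->AB

  step 3 ⇒ step 4: ABACACACDCCCDCACABACDCACABACDCAC ⇒ DC·CC·DC·AC·DC·AC·DC·AC·AB·AC·AC·AC·AB·AC·DC·AC·DC·CC·DC·AC·AB·AC·DC·AC·DC·CC·DC·AC·AB·AC·DC·AC
    A ↦ DC
    B ↦ CC
    C ↦ AC
    D ↦ AB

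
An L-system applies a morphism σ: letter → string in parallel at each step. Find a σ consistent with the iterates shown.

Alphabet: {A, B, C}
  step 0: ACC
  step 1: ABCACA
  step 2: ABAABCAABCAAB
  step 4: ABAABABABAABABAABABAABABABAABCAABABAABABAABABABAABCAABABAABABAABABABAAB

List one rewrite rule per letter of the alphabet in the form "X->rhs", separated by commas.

  step 1 ⇒ step 2: ABCACA ⇒ AB·AAB·CA·AB·CA·AB
    A ↦ AB
    B ↦ AAB
    C ↦ CA

A->AB, B->AAB, C->CA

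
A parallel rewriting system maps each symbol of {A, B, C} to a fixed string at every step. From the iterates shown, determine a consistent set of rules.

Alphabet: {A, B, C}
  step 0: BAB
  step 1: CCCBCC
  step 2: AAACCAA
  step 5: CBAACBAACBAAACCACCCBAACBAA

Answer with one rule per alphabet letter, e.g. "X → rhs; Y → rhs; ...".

  step 1 ⇒ step 2: CCCBCC ⇒ A·A·A·CC·A·A
    B ↦ CC
    C ↦ A
  step 0 ⇒ step 1: BAB ⇒ CC·CB·CC
    A ↦ CB

A->CB, B->CC, C->A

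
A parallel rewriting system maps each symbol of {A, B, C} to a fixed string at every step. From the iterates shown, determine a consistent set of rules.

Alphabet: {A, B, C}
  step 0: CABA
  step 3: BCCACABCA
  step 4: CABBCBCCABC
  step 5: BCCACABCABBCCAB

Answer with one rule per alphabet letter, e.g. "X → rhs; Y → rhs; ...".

  step 4 ⇒ step 5: CABBCBCCABC ⇒ B·C·CA·CA·B·CA·B·B·C·CA·B
    A ↦ C
    B ↦ CA
    C ↦ B

A->C, B->CA, C->B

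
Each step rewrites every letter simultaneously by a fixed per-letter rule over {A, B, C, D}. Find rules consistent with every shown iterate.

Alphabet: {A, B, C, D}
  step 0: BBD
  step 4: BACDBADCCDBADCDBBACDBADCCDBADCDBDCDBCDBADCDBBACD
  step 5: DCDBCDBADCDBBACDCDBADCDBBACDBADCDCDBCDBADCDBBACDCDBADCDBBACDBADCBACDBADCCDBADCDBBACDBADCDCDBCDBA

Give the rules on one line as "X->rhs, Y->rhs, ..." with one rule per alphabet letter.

  step 4 ⇒ step 5: BACDBADCCDBADCDBBACDBADCCDBADCDBDCDBCDBADCDBBACD ⇒ DC·DB·CD·BA·DC·DB·BA·CD·CD·BA·DC·DB·BA·CD·BA·DC·DC·DB·CD·BA·DC·DB·BA·CD·CD·BA·DC·DB·BA·CD·BA·DC·BA·CD·BA·DC·CD·BA·DC·DB·BA·CD·BA·DC·DC·DB·CD·BA
    A ↦ DB
    B ↦ DC
    C ↦ CD
    D ↦ BA

A->DB, B->DC, C->CD, D->BA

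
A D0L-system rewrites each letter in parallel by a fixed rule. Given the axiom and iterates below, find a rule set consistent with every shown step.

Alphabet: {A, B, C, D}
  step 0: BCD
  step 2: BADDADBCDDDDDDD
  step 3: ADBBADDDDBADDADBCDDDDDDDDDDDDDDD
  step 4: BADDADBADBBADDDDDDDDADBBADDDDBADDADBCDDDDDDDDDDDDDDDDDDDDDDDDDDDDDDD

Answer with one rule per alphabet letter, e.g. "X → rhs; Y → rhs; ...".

  step 3 ⇒ step 4: ADBBADDDDBADDADBCDDDDDDDDDDDDDDD ⇒ BA·DD·ADB·ADB·BA·DD·DD·DD·DD·ADB·BA·DD·DD·BA·DD·ADB·CD·DD·DD·DD·DD·DD·DD·DD·DD·DD·DD·DD·DD·DD·DD·DD
    A ↦ BA
    B ↦ ADB
    C ↦ CD
    D ↦ DD

A->BA, B->ADB, C->CD, D->DD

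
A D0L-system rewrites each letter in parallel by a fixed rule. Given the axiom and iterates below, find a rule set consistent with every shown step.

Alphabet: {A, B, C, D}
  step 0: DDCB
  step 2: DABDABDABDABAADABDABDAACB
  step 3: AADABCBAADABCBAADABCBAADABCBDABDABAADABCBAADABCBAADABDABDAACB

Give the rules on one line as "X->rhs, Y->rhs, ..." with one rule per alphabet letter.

  step 2 ⇒ step 3: DABDABDABDABAADABDABDAACB ⇒ AA·DAB·CB·AA·DAB·CB·AA·DAB·CB·AA·DAB·CB·DAB·DAB·AA·DAB·CB·AA·DAB·CB·AA·DAB·DAB·DAA·CB
    A ↦ DAB
    B ↦ CB
    C ↦ DAA
    D ↦ AA

A->DAB, B->CB, C->DAA, D->AA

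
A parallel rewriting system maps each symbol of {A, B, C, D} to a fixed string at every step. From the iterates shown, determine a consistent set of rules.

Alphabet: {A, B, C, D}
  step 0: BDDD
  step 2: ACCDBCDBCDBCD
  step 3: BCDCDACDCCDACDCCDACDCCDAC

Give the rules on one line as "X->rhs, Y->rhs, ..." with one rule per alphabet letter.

  step 2 ⇒ step 3: ACCDBCDBCDBCD ⇒ B·CD·CD·AC·DC·CD·AC·DC·CD·AC·DC·CD·AC
    A ↦ B
    B ↦ DC
    C ↦ CD
    D ↦ AC

A->B, B->DC, C->CD, D->AC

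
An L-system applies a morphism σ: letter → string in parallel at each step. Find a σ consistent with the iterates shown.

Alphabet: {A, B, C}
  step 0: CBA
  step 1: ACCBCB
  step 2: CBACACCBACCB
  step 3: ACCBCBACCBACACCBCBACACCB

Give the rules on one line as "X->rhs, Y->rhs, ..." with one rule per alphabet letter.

  step 2 ⇒ step 3: CBACACCBACCB ⇒ AC·CB·CB·AC·CB·AC·AC·CB·CB·AC·AC·CB
    A ↦ CB
    B ↦ CB
    C ↦ AC

A->CB, B->CB, C->AC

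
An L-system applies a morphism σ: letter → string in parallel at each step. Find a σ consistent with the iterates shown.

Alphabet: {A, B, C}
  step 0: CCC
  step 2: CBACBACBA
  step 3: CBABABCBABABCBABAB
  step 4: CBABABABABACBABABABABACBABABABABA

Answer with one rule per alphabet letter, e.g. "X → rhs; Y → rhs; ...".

A->BAB, B->A, C->CB

  step 3 ⇒ step 4: CBABABCBABABCBABAB ⇒ CB·A·BAB·A·BAB·A·CB·A·BAB·A·BAB·A·CB·A·BAB·A·BAB·A
    A ↦ BAB
    B ↦ A
    C ↦ CB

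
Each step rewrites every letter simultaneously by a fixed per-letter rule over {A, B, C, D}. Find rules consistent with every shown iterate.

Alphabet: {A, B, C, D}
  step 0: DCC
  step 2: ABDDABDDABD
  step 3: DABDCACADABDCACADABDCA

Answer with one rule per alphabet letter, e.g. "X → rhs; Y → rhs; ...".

  step 2 ⇒ step 3: ABDDABDDABD ⇒ D·ABD·CA·CA·D·ABD·CA·CA·D·ABD·CA
    A ↦ D
    B ↦ ABD
    D ↦ CA
    C ↦ AB  (constrained at step 0)

A->D, B->ABD, C->AB, D->CA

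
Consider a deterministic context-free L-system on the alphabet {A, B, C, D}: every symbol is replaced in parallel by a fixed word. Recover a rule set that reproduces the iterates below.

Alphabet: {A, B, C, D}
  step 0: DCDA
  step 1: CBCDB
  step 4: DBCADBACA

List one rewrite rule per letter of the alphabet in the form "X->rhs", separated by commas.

A->DB, B->A, C->B, D->C

  step 0 ⇒ step 1: DCDA ⇒ C·B·C·DB
    A ↦ DB
    C ↦ B
    D ↦ C
    B ↦ A  (constrained at step 1)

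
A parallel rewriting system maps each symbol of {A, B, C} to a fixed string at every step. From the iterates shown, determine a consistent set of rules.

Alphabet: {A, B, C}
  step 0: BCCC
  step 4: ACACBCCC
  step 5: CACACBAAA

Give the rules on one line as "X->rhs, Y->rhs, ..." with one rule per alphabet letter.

A->C, B->CB, C->A

  step 4 ⇒ step 5: ACACBCCC ⇒ C·A·C·A·CB·A·A·A
    A ↦ C
    B ↦ CB
    C ↦ A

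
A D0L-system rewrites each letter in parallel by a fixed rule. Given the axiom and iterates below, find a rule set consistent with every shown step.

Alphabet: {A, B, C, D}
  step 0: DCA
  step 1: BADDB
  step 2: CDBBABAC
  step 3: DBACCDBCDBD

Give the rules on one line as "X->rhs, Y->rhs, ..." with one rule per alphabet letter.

  step 2 ⇒ step 3: CDBBABAC ⇒ D·BA·C·C·DB·C·DB·D
    A ↦ DB
    B ↦ C
    C ↦ D
    D ↦ BA

A->DB, B->C, C->D, D->BA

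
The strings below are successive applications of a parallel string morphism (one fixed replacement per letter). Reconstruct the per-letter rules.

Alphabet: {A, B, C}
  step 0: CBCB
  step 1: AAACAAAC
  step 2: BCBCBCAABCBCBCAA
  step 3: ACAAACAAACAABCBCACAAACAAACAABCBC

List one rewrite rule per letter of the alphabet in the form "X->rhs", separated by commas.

A->BC, B->AC, C->AA

  step 2 ⇒ step 3: BCBCBCAABCBCBCAA ⇒ AC·AA·AC·AA·AC·AA·BC·BC·AC·AA·AC·AA·AC·AA·BC·BC
    A ↦ BC
    B ↦ AC
    C ↦ AA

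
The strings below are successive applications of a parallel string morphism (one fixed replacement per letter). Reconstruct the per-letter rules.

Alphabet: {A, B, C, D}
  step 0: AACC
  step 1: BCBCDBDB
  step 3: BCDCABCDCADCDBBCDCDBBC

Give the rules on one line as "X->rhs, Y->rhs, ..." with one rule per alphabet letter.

  step 0 ⇒ step 1: AACC ⇒ BC·BC·DB·DB
    A ↦ BC
    C ↦ DB
    B ↦ A  (constrained at step 1)
    D ↦ DC  (constrained at step 1)

A->BC, B->A, C->DB, D->DC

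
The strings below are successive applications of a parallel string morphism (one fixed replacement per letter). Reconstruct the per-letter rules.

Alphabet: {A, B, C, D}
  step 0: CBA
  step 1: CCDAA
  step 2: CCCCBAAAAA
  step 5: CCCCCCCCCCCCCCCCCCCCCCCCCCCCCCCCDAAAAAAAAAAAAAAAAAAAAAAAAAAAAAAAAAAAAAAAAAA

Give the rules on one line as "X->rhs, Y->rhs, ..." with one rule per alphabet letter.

A->AA, B->D, C->CC, D->BA

  step 1 ⇒ step 2: CCDAA ⇒ CC·CC·BA·AA·AA
    A ↦ AA
    C ↦ CC
    D ↦ BA
  step 0 ⇒ step 1: CBA ⇒ CC·D·AA
    B ↦ D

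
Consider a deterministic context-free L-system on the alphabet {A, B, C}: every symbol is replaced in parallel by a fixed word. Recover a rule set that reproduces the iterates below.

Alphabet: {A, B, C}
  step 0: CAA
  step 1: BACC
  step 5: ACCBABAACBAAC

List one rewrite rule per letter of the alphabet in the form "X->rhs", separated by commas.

  step 0 ⇒ step 1: CAA ⇒ BA·C·C
    A ↦ C
    C ↦ BA
    B ↦ A  (constrained at step 1)

A->C, B->A, C->BA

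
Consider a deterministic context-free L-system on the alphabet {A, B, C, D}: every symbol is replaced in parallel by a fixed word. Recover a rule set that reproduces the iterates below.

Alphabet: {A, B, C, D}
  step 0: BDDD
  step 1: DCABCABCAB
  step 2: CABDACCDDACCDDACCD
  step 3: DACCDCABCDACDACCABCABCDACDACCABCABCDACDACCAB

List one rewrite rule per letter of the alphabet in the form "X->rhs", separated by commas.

  step 2 ⇒ step 3: CABDACCDDACCDDACCD ⇒ DAC·C·D·CAB·C·DAC·DAC·CAB·CAB·C·DAC·DAC·CAB·CAB·C·DAC·DAC·CAB
    A ↦ C
    B ↦ D
    C ↦ DAC
    D ↦ CAB

A->C, B->D, C->DAC, D->CAB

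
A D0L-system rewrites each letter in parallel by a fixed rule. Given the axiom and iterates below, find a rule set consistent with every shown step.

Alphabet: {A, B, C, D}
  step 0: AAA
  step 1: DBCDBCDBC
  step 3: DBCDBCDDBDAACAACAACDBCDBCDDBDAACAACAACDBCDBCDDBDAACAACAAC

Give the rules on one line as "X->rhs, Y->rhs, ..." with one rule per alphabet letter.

  step 0 ⇒ step 1: AAA ⇒ DBC·DBC·DBC
    A ↦ DBC
    B ↦ BD  (constrained at step 1)
    C ↦ DD  (constrained at step 1)
    D ↦ AAC  (constrained at step 1)

A->DBC, B->BD, C->DD, D->AAC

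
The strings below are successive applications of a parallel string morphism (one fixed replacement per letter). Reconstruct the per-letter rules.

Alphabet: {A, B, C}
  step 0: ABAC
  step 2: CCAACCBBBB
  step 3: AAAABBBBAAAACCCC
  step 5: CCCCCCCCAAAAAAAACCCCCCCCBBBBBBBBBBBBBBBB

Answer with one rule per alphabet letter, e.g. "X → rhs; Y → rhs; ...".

  step 2 ⇒ step 3: CCAACCBBBB ⇒ AA·AA·BB·BB·AA·AA·C·C·C·C
    A ↦ BB
    B ↦ C
    C ↦ AA

A->BB, B->C, C->AA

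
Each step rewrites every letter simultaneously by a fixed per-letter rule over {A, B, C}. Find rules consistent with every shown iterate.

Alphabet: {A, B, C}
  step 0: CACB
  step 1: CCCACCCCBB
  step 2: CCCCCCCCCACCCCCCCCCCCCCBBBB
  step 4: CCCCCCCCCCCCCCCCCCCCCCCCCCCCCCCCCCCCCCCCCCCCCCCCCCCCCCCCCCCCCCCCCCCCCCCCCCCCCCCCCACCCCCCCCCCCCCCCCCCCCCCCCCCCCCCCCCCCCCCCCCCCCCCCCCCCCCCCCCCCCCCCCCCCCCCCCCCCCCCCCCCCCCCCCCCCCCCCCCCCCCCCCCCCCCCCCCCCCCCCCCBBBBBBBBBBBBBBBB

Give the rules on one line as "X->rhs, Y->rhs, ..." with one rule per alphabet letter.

  step 1 ⇒ step 2: CCCACCCCBB ⇒ CCC·CCC·CCC·AC·CCC·CCC·CCC·CCC·BB·BB
    A ↦ AC
    B ↦ BB
    C ↦ CCC

A->AC, B->BB, C->CCC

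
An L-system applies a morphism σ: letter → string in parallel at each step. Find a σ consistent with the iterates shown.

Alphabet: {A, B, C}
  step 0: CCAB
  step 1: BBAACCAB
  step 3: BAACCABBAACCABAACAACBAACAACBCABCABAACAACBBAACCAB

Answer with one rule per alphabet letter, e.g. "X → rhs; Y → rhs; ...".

A->AAC, B->CAB, C->B

  step 0 ⇒ step 1: CCAB ⇒ B·B·AAC·CAB
    A ↦ AAC
    B ↦ CAB
    C ↦ B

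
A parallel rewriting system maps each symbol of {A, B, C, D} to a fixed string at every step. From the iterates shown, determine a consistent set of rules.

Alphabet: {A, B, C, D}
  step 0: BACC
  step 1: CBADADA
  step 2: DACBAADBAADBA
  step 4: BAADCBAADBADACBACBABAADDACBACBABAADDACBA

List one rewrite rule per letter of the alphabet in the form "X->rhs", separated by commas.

  step 1 ⇒ step 2: CBADADA ⇒ DA·C·BA·AD·BA·AD·BA
    A ↦ BA
    B ↦ C
    C ↦ DA
    D ↦ AD

A->BA, B->C, C->DA, D->AD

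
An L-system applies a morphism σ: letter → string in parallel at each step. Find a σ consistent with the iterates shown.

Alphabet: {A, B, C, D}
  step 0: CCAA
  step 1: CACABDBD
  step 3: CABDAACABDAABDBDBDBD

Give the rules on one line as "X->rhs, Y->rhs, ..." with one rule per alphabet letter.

A->BD, B->A, C->CA, D->A

  step 0 ⇒ step 1: CCAA ⇒ CA·CA·BD·BD
    A ↦ BD
    C ↦ CA
    B ↦ A  (constrained at step 1)
    D ↦ A  (constrained at step 1)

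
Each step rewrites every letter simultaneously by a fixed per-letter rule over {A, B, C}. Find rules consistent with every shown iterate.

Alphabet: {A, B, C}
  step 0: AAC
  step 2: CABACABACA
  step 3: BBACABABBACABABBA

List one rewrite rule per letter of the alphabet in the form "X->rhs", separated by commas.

  step 2 ⇒ step 3: CABACABACA ⇒ B·BA·CA·BA·B·BA·CA·BA·B·BA
    A ↦ BA
    B ↦ CA
    C ↦ B

A->BA, B->CA, C->B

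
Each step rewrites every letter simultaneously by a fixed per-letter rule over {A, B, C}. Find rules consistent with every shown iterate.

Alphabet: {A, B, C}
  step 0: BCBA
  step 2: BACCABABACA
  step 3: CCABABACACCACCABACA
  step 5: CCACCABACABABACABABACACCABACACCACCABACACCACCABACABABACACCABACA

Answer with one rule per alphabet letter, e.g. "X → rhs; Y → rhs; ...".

A->CA, B->C, C->BA

  step 2 ⇒ step 3: BACCABABACA ⇒ C·CA·BA·BA·CA·C·CA·C·CA·BA·CA
    A ↦ CA
    B ↦ C
    C ↦ BA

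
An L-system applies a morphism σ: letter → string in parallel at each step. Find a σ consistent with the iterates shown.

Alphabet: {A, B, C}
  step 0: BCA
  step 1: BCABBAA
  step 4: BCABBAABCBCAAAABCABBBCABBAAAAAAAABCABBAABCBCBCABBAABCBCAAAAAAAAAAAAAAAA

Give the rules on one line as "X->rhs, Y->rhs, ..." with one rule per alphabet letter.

  step 0 ⇒ step 1: BCA ⇒ BC·ABB·AA
    A ↦ AA
    B ↦ BC
    C ↦ ABB

A->AA, B->BC, C->ABB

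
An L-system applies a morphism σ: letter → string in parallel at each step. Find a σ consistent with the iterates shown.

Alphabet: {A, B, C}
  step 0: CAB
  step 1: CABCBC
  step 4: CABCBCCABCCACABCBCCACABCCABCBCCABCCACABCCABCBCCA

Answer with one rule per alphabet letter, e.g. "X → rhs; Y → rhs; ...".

A->BC, B->BC, C->CA

  step 0 ⇒ step 1: CAB ⇒ CA·BC·BC
    A ↦ BC
    B ↦ BC
    C ↦ CA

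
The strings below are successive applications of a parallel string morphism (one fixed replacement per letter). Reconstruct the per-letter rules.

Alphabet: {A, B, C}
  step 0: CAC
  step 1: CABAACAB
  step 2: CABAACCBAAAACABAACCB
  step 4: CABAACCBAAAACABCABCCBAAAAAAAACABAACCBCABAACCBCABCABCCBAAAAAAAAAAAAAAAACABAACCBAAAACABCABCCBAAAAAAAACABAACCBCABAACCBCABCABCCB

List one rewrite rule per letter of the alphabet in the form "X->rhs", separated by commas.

A->AA, B->CCB, C->CAB

  step 1 ⇒ step 2: CABAACAB ⇒ CAB·AA·CCB·AA·AA·CAB·AA·CCB
    A ↦ AA
    B ↦ CCB
    C ↦ CAB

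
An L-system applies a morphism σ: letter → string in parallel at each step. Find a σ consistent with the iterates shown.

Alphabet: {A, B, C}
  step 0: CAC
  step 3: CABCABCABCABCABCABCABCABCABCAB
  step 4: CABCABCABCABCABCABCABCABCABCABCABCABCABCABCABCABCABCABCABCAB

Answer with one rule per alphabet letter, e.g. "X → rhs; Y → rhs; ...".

A->C, B->AB, C->CAB

  step 3 ⇒ step 4: CABCABCABCABCABCABCABCABCABCAB ⇒ CAB·C·AB·CAB·C·AB·CAB·C·AB·CAB·C·AB·CAB·C·AB·CAB·C·AB·CAB·C·AB·CAB·C·AB·CAB·C·AB·CAB·C·AB
    A ↦ C
    B ↦ AB
    C ↦ CAB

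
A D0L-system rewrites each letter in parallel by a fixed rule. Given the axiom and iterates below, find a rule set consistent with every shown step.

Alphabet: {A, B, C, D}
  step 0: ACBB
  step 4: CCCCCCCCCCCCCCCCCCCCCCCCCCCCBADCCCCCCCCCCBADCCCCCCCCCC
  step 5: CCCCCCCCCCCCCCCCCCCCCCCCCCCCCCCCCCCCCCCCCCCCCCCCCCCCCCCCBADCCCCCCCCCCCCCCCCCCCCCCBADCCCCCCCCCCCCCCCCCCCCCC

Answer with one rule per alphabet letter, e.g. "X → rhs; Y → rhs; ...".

A->DC, B->BA, C->CC, D->C

  step 4 ⇒ step 5: CCCCCCCCCCCCCCCCCCCCCCCCCCCCBADCCCCCCCCCCBADCCCCCCCCCC ⇒ CC·CC·CC·CC·CC·CC·CC·CC·CC·CC·CC·CC·CC·CC·CC·CC·CC·CC·CC·CC·CC·CC·CC·CC·CC·CC·CC·CC·BA·DC·C·CC·CC·CC·CC·CC·CC·CC·CC·CC·CC·BA·DC·C·CC·CC·CC·CC·CC·CC·CC·CC·CC·CC
    A ↦ DC
    B ↦ BA
    C ↦ CC
    D ↦ C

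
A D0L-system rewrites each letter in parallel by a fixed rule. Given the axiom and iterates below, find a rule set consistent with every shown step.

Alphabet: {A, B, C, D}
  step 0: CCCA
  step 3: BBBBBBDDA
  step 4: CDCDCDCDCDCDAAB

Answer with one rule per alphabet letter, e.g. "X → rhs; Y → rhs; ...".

A->B, B->CD, C->DD, D->A

  step 3 ⇒ step 4: BBBBBBDDA ⇒ CD·CD·CD·CD·CD·CD·A·A·B
    A ↦ B
    B ↦ CD
    D ↦ A
    C ↦ DD  (constrained at step 0)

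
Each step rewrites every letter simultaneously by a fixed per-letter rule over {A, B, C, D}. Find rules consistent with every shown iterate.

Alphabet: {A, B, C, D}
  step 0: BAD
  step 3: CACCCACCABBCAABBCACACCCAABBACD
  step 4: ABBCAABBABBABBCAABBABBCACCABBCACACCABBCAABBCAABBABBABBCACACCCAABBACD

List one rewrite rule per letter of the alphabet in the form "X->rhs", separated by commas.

  step 3 ⇒ step 4: CACCCACCABBCAABBCACACCCAABBACD ⇒ ABB·CA·ABB·ABB·ABB·CA·ABB·ABB·CA·C·C·ABB·CA·CA·C·C·ABB·CA·ABB·CA·ABB·ABB·ABB·CA·CA·C·C·CA·ABB·ACD
    A ↦ CA
    B ↦ C
    C ↦ ABB
    D ↦ ACD

A->CA, B->C, C->ABB, D->ACD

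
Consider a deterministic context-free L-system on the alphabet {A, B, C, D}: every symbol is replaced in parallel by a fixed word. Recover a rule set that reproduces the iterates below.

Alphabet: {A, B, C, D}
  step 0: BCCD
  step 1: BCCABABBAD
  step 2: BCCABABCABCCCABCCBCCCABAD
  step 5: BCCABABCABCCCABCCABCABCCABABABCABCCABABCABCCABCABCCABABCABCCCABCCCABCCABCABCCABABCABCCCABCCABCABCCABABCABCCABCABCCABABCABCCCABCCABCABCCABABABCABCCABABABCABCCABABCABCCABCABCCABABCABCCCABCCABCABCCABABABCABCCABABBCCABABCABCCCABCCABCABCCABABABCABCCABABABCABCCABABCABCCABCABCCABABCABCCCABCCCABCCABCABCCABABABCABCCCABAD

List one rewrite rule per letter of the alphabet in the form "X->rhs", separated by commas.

A->CA, B->BCC, C->AB, D->BAD

  step 1 ⇒ step 2: BCCABABBAD ⇒ BCC·AB·AB·CA·BCC·CA·BCC·BCC·CA·BAD
    A ↦ CA
    B ↦ BCC
    C ↦ AB
    D ↦ BAD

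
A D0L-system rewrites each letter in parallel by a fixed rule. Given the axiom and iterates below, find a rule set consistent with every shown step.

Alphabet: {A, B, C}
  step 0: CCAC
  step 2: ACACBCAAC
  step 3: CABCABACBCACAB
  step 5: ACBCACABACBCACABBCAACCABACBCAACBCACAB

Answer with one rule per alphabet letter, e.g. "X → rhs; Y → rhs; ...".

  step 2 ⇒ step 3: ACACBCAAC ⇒ CA·B·CA·B·AC·B·CA·CA·B
    A ↦ CA
    B ↦ AC
    C ↦ B

A->CA, B->AC, C->B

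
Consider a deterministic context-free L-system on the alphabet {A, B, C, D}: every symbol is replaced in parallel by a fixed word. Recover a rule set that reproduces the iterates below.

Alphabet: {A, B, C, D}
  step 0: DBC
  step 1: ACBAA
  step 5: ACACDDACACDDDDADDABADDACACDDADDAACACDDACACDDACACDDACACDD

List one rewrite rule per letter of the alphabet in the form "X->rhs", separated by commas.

A->DD, B->BA, C->A, D->AC

  step 0 ⇒ step 1: DBC ⇒ AC·BA·A
    B ↦ BA
    C ↦ A
    D ↦ AC
    A ↦ DD  (constrained at step 1)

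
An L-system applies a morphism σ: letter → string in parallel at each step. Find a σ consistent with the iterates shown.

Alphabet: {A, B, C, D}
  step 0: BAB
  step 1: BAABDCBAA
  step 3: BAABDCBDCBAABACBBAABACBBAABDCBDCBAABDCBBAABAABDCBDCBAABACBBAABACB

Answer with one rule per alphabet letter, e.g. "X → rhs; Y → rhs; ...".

  step 0 ⇒ step 1: BAB ⇒ BAA·BDC·BAA
    A ↦ BDC
    B ↦ BAA
    C ↦ B  (constrained at step 1)
    D ↦ BAC  (constrained at step 1)

A->BDC, B->BAA, C->B, D->BAC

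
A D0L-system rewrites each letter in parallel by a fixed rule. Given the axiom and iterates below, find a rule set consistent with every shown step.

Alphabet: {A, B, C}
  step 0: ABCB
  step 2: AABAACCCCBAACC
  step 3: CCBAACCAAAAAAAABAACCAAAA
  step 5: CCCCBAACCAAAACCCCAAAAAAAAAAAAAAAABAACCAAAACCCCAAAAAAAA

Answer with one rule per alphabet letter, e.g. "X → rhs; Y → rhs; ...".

A->C, B->BAA, C->AA

  step 2 ⇒ step 3: AABAACCCCBAACC ⇒ C·C·BAA·C·C·AA·AA·AA·AA·BAA·C·C·AA·AA
    A ↦ C
    B ↦ BAA
    C ↦ AA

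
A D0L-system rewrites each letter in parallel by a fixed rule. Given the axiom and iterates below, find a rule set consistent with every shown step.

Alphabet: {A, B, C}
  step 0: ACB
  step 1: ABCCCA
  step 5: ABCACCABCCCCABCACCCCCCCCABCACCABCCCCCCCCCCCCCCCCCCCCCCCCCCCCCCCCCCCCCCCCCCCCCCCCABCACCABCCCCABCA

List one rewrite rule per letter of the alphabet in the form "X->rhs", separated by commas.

A->AB, B->CA, C->CC

  step 0 ⇒ step 1: ACB ⇒ AB·CC·CA
    A ↦ AB
    B ↦ CA
    C ↦ CC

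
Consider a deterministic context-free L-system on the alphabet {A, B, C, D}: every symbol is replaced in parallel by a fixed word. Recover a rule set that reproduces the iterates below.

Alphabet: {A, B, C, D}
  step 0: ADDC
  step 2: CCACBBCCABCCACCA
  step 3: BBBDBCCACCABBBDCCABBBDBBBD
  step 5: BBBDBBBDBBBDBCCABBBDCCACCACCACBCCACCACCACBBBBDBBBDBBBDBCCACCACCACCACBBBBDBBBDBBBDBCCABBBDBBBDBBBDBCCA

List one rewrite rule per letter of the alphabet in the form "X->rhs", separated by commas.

A->BD, B->CCA, C->B, D->CB

  step 2 ⇒ step 3: CCACBBCCABCCACCA ⇒ B·B·BD·B·CCA·CCA·B·B·BD·CCA·B·B·BD·B·B·BD
    A ↦ BD
    B ↦ CCA
    C ↦ B
    D ↦ CB  (constrained at step 0)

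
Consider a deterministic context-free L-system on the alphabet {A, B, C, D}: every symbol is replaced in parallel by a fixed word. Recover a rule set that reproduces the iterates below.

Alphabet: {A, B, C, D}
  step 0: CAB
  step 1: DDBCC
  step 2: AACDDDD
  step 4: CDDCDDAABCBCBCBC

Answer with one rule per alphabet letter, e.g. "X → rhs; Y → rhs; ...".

A->BC, B->C, C->DD, D->A

  step 1 ⇒ step 2: DDBCC ⇒ A·A·C·DD·DD
    B ↦ C
    C ↦ DD
    D ↦ A
  step 0 ⇒ step 1: CAB ⇒ DD·BC·C
    A ↦ BC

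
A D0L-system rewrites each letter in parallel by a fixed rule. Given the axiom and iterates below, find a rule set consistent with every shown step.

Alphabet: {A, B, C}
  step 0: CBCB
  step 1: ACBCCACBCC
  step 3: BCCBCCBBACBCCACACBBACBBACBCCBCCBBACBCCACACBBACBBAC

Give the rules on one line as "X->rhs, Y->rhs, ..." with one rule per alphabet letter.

A->BB, B->BCC, C->AC

  step 0 ⇒ step 1: CBCB ⇒ AC·BCC·AC·BCC
    B ↦ BCC
    C ↦ AC
    A ↦ BB  (constrained at step 1)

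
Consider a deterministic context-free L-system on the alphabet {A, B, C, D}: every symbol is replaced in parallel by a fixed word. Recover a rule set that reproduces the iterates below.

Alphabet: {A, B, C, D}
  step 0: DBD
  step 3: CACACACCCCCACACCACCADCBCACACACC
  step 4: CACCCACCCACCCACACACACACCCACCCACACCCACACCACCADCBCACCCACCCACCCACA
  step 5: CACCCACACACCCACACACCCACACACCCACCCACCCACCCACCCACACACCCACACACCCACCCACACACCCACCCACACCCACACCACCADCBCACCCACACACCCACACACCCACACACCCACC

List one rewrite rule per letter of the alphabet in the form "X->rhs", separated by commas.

  step 4 ⇒ step 5: CACCCACCCACCCACACACACACCCACCCACACCCACACCACCADCBCACCCACCCACCCACA ⇒ CA·CC·CA·CA·CA·CC·CA·CA·CA·CC·CA·CA·CA·CC·CA·CC·CA·CC·CA·CC·CA·CC·CA·CA·CA·CC·CA·CA·CA·CC·CA·CC·CA·CA·CA·CC·CA·CC·CA·CA·CC·CA·CA·CC·AC·CA·DCB·CA·CC·CA·CA·CA·CC·CA·CA·CA·CC·CA·CA·CA·CC·CA·CC
    A ↦ CC
    B ↦ DCB
    C ↦ CA
    D ↦ AC

A->CC, B->DCB, C->CA, D->AC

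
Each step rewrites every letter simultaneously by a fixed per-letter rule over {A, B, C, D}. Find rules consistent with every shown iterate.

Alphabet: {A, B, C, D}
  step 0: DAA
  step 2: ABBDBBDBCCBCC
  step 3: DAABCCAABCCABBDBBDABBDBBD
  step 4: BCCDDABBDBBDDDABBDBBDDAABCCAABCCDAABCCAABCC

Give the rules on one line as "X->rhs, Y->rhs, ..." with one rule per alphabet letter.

  step 3 ⇒ step 4: DAABCCAABCCABBDBBDABBDBBD ⇒ BCC·D·D·A·BBD·BBD·D·D·A·BBD·BBD·D·A·A·BCC·A·A·BCC·D·A·A·BCC·A·A·BCC
    A ↦ D
    B ↦ A
    C ↦ BBD
    D ↦ BCC

A->D, B->A, C->BBD, D->BCC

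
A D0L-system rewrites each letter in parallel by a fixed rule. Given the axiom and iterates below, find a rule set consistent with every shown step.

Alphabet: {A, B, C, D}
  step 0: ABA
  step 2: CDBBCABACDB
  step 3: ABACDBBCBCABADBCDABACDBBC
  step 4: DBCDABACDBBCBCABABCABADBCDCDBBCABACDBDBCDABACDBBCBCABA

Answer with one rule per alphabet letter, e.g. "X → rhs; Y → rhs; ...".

  step 3 ⇒ step 4: ABACDBBCBCABADBCDABACDBBC ⇒ D·BC·D·ABA·CDB·BC·BC·ABA·BC·ABA·D·BC·D·CDB·BC·ABA·CDB·D·BC·D·ABA·CDB·BC·BC·ABA
    A ↦ D
    B ↦ BC
    C ↦ ABA
    D ↦ CDB

A->D, B->BC, C->ABA, D->CDB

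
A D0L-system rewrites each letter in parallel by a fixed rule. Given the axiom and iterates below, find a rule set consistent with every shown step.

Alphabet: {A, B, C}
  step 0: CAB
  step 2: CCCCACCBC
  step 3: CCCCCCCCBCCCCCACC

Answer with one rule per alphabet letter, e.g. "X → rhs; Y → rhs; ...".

A->BC, B->A, C->CC

  step 2 ⇒ step 3: CCCCACCBC ⇒ CC·CC·CC·CC·BC·CC·CC·A·CC
    A ↦ BC
    B ↦ A
    C ↦ CC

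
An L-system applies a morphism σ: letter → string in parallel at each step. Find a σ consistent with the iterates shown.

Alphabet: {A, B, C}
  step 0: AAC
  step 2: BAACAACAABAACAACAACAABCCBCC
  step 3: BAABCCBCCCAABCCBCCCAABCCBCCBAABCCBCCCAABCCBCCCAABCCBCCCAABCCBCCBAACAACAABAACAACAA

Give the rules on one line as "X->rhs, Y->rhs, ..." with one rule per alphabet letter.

  step 2 ⇒ step 3: BAACAACAABAACAACAACAABCCBCC ⇒ BAA·BCC·BCC·CAA·BCC·BCC·CAA·BCC·BCC·BAA·BCC·BCC·CAA·BCC·BCC·CAA·BCC·BCC·CAA·BCC·BCC·BAA·CAA·CAA·BAA·CAA·CAA
    A ↦ BCC
    B ↦ BAA
    C ↦ CAA

A->BCC, B->BAA, C->CAA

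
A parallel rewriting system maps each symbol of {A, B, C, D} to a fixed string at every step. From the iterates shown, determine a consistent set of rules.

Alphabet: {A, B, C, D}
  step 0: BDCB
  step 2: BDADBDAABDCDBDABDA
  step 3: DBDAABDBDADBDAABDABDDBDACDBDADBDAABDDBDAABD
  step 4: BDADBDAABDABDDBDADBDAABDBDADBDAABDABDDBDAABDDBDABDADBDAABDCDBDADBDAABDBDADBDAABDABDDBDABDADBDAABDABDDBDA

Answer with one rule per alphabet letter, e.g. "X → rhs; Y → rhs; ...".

  step 3 ⇒ step 4: DBDAABDBDADBDAABDABDDBDACDBDADBDAABDDBDAABD ⇒ BDA·D·BDA·ABD·ABD·D·BDA·D·BDA·ABD·BDA·D·BDA·ABD·ABD·D·BDA·ABD·D·BDA·BDA·D·BDA·ABD·CD·BDA·D·BDA·ABD·BDA·D·BDA·ABD·ABD·D·BDA·BDA·D·BDA·ABD·ABD·D·BDA
    A ↦ ABD
    B ↦ D
    C ↦ CD
    D ↦ BDA

A->ABD, B->D, C->CD, D->BDA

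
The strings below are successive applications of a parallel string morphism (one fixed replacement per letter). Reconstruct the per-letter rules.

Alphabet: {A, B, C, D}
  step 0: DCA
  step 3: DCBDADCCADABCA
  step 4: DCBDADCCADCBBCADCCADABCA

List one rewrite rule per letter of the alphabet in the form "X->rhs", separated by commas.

A->CA, B->DA, C->B, D->DC

  step 3 ⇒ step 4: DCBDADCCADABCA ⇒ DC·B·DA·DC·CA·DC·B·B·CA·DC·CA·DA·B·CA
    A ↦ CA
    B ↦ DA
    C ↦ B
    D ↦ DC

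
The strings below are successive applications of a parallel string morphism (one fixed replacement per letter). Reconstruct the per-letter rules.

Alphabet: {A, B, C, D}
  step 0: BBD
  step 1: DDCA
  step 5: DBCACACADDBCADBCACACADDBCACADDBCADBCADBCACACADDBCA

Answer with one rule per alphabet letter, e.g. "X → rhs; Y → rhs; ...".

  step 0 ⇒ step 1: BBD ⇒ D·D·CA
    B ↦ D
    D ↦ CA
    A ↦ CA  (constrained at step 1)
    C ↦ DB  (constrained at step 1)

A->CA, B->D, C->DB, D->CA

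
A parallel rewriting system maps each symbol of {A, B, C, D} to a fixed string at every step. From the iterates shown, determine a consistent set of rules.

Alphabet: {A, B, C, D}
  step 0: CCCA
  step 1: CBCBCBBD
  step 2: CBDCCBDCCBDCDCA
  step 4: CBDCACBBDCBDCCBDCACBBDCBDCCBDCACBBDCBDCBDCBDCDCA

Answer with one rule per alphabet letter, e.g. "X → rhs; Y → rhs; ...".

A->BD, B->DC, C->CB, D->A

  step 1 ⇒ step 2: CBCBCBBD ⇒ CB·DC·CB·DC·CB·DC·DC·A
    B ↦ DC
    C ↦ CB
    D ↦ A
  step 0 ⇒ step 1: CCCA ⇒ CB·CB·CB·BD
    A ↦ BD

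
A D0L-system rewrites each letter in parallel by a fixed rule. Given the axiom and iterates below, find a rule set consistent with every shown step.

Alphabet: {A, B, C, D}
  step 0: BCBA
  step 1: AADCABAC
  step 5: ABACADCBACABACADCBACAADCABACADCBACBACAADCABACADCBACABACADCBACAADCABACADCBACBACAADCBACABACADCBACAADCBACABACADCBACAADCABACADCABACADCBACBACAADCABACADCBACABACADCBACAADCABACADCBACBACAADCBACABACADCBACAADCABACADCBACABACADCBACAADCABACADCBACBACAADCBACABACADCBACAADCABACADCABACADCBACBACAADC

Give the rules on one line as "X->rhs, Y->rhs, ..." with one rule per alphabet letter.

  step 0 ⇒ step 1: BCBA ⇒ A·ADC·A·BAC
    A ↦ BAC
    B ↦ A
    C ↦ ADC
    D ↦ A  (constrained at step 1)

A->BAC, B->A, C->ADC, D->A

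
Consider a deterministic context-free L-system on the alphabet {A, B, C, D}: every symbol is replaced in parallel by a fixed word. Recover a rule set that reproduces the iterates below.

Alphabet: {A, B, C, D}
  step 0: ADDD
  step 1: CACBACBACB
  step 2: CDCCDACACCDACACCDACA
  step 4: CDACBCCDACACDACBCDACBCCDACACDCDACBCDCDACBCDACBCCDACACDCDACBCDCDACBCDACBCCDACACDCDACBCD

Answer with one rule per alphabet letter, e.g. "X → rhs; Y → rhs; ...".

  step 1 ⇒ step 2: CACBACBACB ⇒ CD·C·CD·ACA·C·CD·ACA·C·CD·ACA
    A ↦ C
    B ↦ ACA
    C ↦ CD
  step 0 ⇒ step 1: ADDD ⇒ C·ACB·ACB·ACB
    D ↦ ACB

A->C, B->ACA, C->CD, D->ACB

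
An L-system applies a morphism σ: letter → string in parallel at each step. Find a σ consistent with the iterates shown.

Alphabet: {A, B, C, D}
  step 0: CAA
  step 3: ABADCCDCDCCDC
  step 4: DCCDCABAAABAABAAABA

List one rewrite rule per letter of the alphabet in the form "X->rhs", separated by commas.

A->DC, B->C, C->A, D->AB

  step 3 ⇒ step 4: ABADCCDCDCCDC ⇒ DC·C·DC·AB·A·A·AB·A·AB·A·A·AB·A
    A ↦ DC
    B ↦ C
    C ↦ A
    D ↦ AB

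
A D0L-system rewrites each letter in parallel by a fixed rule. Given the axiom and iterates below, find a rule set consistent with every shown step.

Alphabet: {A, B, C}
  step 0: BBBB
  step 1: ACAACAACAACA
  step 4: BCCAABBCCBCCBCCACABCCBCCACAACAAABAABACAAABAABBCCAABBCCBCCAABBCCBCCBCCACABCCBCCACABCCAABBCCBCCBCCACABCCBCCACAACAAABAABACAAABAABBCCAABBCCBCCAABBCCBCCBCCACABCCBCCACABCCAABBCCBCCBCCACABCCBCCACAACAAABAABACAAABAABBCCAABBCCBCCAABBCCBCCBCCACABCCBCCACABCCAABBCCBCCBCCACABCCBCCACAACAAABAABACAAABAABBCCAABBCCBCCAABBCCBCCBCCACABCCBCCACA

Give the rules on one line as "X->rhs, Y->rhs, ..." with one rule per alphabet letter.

  step 0 ⇒ step 1: BBBB ⇒ ACA·ACA·ACA·ACA
    B ↦ ACA
    A ↦ BCC  (constrained at step 1)
    C ↦ AAB  (constrained at step 1)

A->BCC, B->ACA, C->AAB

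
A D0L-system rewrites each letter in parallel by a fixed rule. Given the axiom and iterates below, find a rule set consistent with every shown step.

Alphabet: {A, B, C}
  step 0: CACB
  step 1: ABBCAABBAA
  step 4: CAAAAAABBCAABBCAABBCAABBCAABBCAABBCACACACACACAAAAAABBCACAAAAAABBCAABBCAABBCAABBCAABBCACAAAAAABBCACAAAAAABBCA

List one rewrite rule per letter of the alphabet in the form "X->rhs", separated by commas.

  step 0 ⇒ step 1: CACB ⇒ ABB·CA·ABB·AA
    A ↦ CA
    B ↦ AA
    C ↦ ABB

A->CA, B->AA, C->ABB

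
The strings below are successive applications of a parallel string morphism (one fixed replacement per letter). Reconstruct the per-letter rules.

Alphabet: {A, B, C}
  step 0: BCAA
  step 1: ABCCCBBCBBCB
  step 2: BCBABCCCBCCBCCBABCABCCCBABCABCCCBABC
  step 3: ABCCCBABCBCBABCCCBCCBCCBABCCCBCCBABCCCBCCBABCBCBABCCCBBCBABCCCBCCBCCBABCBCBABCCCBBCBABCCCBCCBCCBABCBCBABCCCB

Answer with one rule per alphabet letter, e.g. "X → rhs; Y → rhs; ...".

  step 2 ⇒ step 3: BCBABCCCBCCBCCBABCABCCCBABCABCCCBABC ⇒ ABC·CCB·ABC·BCB·ABC·CCB·CCB·CCB·ABC·CCB·CCB·ABC·CCB·CCB·ABC·BCB·ABC·CCB·BCB·ABC·CCB·CCB·CCB·ABC·BCB·ABC·CCB·BCB·ABC·CCB·CCB·CCB·ABC·BCB·ABC·CCB
    A ↦ BCB
    B ↦ ABC
    C ↦ CCB

A->BCB, B->ABC, C->CCB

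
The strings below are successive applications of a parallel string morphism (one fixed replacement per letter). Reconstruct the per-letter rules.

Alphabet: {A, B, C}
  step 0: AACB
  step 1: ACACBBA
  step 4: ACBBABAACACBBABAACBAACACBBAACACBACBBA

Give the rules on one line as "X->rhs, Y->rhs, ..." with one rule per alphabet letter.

  step 0 ⇒ step 1: AACB ⇒ AC·AC·B·BA
    A ↦ AC
    B ↦ BA
    C ↦ B

A->AC, B->BA, C->B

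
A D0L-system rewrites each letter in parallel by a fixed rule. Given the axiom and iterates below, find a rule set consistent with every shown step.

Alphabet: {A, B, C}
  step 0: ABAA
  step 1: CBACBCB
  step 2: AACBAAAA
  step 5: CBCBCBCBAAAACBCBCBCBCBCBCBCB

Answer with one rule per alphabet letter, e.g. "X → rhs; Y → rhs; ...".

A->CB, B->A, C->A

  step 1 ⇒ step 2: CBACBCB ⇒ A·A·CB·A·A·A·A
    A ↦ CB
    B ↦ A
    C ↦ A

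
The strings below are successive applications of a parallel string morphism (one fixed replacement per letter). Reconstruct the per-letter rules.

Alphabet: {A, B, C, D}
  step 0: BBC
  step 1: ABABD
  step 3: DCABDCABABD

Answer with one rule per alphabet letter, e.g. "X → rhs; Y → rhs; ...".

A->C, B->AB, C->D, D->BC

  step 0 ⇒ step 1: BBC ⇒ AB·AB·D
    B ↦ AB
    C ↦ D
    A ↦ C  (constrained at step 1)
    D ↦ BC  (constrained at step 1)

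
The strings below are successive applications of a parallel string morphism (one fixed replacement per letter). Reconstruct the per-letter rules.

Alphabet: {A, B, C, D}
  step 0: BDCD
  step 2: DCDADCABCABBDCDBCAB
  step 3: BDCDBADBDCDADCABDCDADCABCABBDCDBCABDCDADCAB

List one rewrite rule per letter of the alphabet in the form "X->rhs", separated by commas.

A->AD, B->CAB, C->DCD, D->B

  step 2 ⇒ step 3: DCDADCABCABBDCDBCAB ⇒ B·DCD·B·AD·B·DCD·AD·CAB·DCD·AD·CAB·CAB·B·DCD·B·CAB·DCD·AD·CAB
    A ↦ AD
    B ↦ CAB
    C ↦ DCD
    D ↦ B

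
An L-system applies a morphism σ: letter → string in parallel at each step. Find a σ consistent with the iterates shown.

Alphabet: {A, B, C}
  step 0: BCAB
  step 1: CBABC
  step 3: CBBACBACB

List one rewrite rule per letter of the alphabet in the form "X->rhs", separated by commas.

  step 0 ⇒ step 1: BCAB ⇒ C·BA·B·C
    A ↦ B
    B ↦ C
    C ↦ BA

A->B, B->C, C->BA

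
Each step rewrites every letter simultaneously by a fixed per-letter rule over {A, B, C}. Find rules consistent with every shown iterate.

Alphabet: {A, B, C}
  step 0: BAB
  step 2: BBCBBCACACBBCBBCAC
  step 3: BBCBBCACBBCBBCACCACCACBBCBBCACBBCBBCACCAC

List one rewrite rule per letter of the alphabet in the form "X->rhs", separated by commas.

A->C, B->BBC, C->AC

  step 2 ⇒ step 3: BBCBBCACACBBCBBCAC ⇒ BBC·BBC·AC·BBC·BBC·AC·C·AC·C·AC·BBC·BBC·AC·BBC·BBC·AC·C·AC
    A ↦ C
    B ↦ BBC
    C ↦ AC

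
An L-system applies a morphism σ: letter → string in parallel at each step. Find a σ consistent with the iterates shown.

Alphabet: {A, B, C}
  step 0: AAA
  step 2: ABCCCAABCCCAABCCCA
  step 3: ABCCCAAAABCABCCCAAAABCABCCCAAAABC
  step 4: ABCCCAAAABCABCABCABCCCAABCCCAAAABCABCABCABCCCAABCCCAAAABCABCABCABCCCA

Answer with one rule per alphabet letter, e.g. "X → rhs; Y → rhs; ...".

A->ABC, B->CC, C->A

  step 3 ⇒ step 4: ABCCCAAAABCABCCCAAAABCABCCCAAAABC ⇒ ABC·CC·A·A·A·ABC·ABC·ABC·ABC·CC·A·ABC·CC·A·A·A·ABC·ABC·ABC·ABC·CC·A·ABC·CC·A·A·A·ABC·ABC·ABC·ABC·CC·A
    A ↦ ABC
    B ↦ CC
    C ↦ A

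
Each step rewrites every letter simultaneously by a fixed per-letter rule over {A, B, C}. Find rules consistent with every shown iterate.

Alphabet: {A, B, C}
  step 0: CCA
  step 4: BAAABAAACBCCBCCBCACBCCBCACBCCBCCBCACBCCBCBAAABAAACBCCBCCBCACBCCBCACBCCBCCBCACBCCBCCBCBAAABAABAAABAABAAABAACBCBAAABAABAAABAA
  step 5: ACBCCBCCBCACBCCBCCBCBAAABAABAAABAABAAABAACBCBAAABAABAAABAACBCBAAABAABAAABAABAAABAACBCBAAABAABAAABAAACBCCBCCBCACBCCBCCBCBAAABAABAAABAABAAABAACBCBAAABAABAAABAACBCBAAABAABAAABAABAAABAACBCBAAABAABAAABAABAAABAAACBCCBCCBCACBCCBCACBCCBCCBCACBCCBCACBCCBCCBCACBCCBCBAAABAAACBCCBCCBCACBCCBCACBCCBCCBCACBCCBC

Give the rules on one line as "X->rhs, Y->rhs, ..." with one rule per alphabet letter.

A->CBC, B->A, C->BAA

  step 4 ⇒ step 5: BAAABAAACBCCBCCBCACBCCBCACBCCBCCBCACBCCBCBAAABAAACBCCBCCBCACBCCBCACBCCBCCBCACBCCBCCBCBAAABAABAAABAABAAABAACBCBAAABAABAAABAA ⇒ A·CBC·CBC·CBC·A·CBC·CBC·CBC·BAA·A·BAA·BAA·A·BAA·BAA·A·BAA·CBC·BAA·A·BAA·BAA·A·BAA·CBC·BAA·A·BAA·BAA·A·BAA·BAA·A·BAA·CBC·BAA·A·BAA·BAA·A·BAA·A·CBC·CBC·CBC·A·CBC·CBC·CBC·BAA·A·BAA·BAA·A·BAA·BAA·A·BAA·CBC·BAA·A·BAA·BAA·A·BAA·CBC·BAA·A·BAA·BAA·A·BAA·BAA·A·BAA·CBC·BAA·A·BAA·BAA·A·BAA·BAA·A·BAA·A·CBC·CBC·CBC·A·CBC·CBC·A·CBC·CBC·CBC·A·CBC·CBC·A·CBC·CBC·CBC·A·CBC·CBC·BAA·A·BAA·A·CBC·CBC·CBC·A·CBC·CBC·A·CBC·CBC·CBC·A·CBC·CBC
    A ↦ CBC
    B ↦ A
    C ↦ BAA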